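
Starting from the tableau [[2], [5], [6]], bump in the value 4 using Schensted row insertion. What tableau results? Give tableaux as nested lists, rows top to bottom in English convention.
4 is larger than every entry of row 1, so it is appended to row 1. The new tableau is [[2, 4], [5], [6]].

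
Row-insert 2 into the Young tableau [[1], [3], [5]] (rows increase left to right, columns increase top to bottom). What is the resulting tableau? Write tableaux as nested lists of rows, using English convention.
2 is larger than every entry of row 1, so it is appended to row 1. The new tableau is [[1, 2], [3], [5]].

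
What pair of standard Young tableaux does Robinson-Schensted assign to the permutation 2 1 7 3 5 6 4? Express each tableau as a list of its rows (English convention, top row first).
Insert each entry of the permutation into P by Schensted row insertion, recording in Q the position of each new cell.

Insert 2: appended to row 1. P = [[2]].
Insert 1: 1 bumps 2 from row 1; 2 starts row 2. P = [[1], [2]].
Insert 7: appended to row 1. P = [[1, 7], [2]].
Insert 3: 3 bumps 7 from row 1; 7 appends to row 2. P = [[1, 3], [2, 7]].
Insert 5: appended to row 1. P = [[1, 3, 5], [2, 7]].
Insert 6: appended to row 1. P = [[1, 3, 5, 6], [2, 7]].
Insert 4: 4 bumps 5 from row 1; 5 bumps 7 from row 2; 7 starts row 3. P = [[1, 3, 4, 6], [2, 5], [7]].

So P = [[1, 3, 4, 6], [2, 5], [7]], Q = [[1, 3, 5, 6], [2, 4], [7]].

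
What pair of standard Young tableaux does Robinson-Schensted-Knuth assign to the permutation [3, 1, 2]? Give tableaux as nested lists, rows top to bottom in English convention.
P = [[1, 2], [3]], Q = [[1, 3], [2]]

Insert each entry of the permutation into P by Schensted row insertion, recording in Q the position of each new cell.

After inserting 3: P = [[3]].
After inserting 1: P = [[1], [3]].
After inserting 2: P = [[1, 2], [3]].

So P = [[1, 2], [3]], Q = [[1, 3], [2]].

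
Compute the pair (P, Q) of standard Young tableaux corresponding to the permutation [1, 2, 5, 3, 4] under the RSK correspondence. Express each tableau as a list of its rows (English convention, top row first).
P = [[1, 2, 3, 4], [5]], Q = [[1, 2, 3, 5], [4]]

Insert each entry of the permutation into P by Schensted row insertion, recording in Q the position of each new cell.

Insert 1: appended to row 1. P = [[1]].
Insert 2: appended to row 1. P = [[1, 2]].
Insert 5: appended to row 1. P = [[1, 2, 5]].
Insert 3: 3 bumps 5 from row 1; 5 starts row 2. P = [[1, 2, 3], [5]].
Insert 4: appended to row 1. P = [[1, 2, 3, 4], [5]].

So P = [[1, 2, 3, 4], [5]], Q = [[1, 2, 3, 5], [4]].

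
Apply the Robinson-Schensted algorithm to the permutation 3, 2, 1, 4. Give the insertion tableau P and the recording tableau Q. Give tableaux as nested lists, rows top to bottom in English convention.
Insert each entry of the permutation into P by Schensted row insertion, recording in Q the position of each new cell.

Insert 3: appended to row 1. P = [[3]].
Insert 2: 2 bumps 3 from row 1; 3 starts row 2. P = [[2], [3]].
Insert 1: 1 bumps 2 from row 1; 2 bumps 3 from row 2; 3 starts row 3. P = [[1], [2], [3]].
Insert 4: appended to row 1. P = [[1, 4], [2], [3]].

So P = [[1, 4], [2], [3]], Q = [[1, 4], [2], [3]].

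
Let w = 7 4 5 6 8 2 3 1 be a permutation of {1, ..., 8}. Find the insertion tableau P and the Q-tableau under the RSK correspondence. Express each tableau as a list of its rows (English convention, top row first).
Insert each entry of the permutation into P by Schensted row insertion, recording in Q the position of each new cell.

Insert 7: appended to row 1. P = [[7]].
Insert 4: 4 bumps 7 from row 1; 7 starts row 2. P = [[4], [7]].
Insert 5: appended to row 1. P = [[4, 5], [7]].
Insert 6: appended to row 1. P = [[4, 5, 6], [7]].
Insert 8: appended to row 1. P = [[4, 5, 6, 8], [7]].
Insert 2: 2 bumps 4 from row 1; 4 bumps 7 from row 2; 7 starts row 3. P = [[2, 5, 6, 8], [4], [7]].
Insert 3: 3 bumps 5 from row 1; 5 appends to row 2. P = [[2, 3, 6, 8], [4, 5], [7]].
Insert 1: 1 bumps 2 from row 1; 2 bumps 4 from row 2; 4 bumps 7 from row 3; 7 starts row 4. P = [[1, 3, 6, 8], [2, 5], [4], [7]].

So P = [[1, 3, 6, 8], [2, 5], [4], [7]], Q = [[1, 3, 4, 5], [2, 7], [6], [8]].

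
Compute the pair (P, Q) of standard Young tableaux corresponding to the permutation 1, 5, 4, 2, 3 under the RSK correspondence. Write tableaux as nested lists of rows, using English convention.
Insert each entry of the permutation into P by Schensted row insertion, recording in Q the position of each new cell.

After inserting 1: P = [[1]].
After inserting 5: P = [[1, 5]].
After inserting 4: P = [[1, 4], [5]].
After inserting 2: P = [[1, 2], [4], [5]].
After inserting 3: P = [[1, 2, 3], [4], [5]].

So P = [[1, 2, 3], [4], [5]], Q = [[1, 2, 5], [3], [4]].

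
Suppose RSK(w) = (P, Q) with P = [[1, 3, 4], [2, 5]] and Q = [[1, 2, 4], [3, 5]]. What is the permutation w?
Reverse the RSK construction: for i from n down to 1, find the cell of Q containing i, remove the entry at that cell from P, and reverse-bump it up through P; the value ejected from row 1 is w(i).

Step i=5: Q has 5 at row 2, column 2; remove 5 from row 2 of P and reverse-bump: 5 enters row 1 and ejects 4. So w(5) = 4. P is now [[1, 3, 5], [2]].
Step i=4: Q has 4 at row 1, column 3; remove that cell from P, ejecting 5. So w(4) = 5. P is now [[1, 3], [2]].
Step i=3: Q has 3 at row 2, column 1; remove 2 from row 2 of P and reverse-bump: 2 enters row 1 and ejects 1. So w(3) = 1. P is now [[2, 3]].
Step i=2: Q has 2 at row 1, column 2; remove that cell from P, ejecting 3. So w(2) = 3. P is now [[2]].
Step i=1: Q has 1 at row 1, column 1; remove that cell from P, ejecting 2. So w(1) = 2. P is now [].

So w = 2 3 1 5 4.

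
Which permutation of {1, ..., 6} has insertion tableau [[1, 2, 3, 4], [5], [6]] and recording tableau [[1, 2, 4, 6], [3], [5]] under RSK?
1 6 2 5 3 4

Reverse the RSK construction: for i from n down to 1, find the cell of Q containing i, remove the entry at that cell from P, and reverse-bump it up through P; the value ejected from row 1 is w(i).

Step i=6: Q has 6 at row 1, column 4; remove that cell from P, ejecting 4. So w(6) = 4. P is now [[1, 2, 3], [5], [6]].
Step i=5: Q has 5 at row 3, column 1; remove 6 from row 3 of P and reverse-bump: 6 enters row 2 and ejects 5; 5 enters row 1 and ejects 3. So w(5) = 3. P is now [[1, 2, 5], [6]].
Step i=4: Q has 4 at row 1, column 3; remove that cell from P, ejecting 5. So w(4) = 5. P is now [[1, 2], [6]].
Step i=3: Q has 3 at row 2, column 1; remove 6 from row 2 of P and reverse-bump: 6 enters row 1 and ejects 2. So w(3) = 2. P is now [[1, 6]].
Step i=2: Q has 2 at row 1, column 2; remove that cell from P, ejecting 6. So w(2) = 6. P is now [[1]].
Step i=1: Q has 1 at row 1, column 1; remove that cell from P, ejecting 1. So w(1) = 1. P is now [].

So w = 1 6 2 5 3 4.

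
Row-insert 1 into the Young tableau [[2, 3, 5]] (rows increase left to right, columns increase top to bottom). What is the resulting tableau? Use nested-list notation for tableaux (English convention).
In row 1, 1 replaces 2 (the leftmost entry greater than 1); 2 is bumped to row 2. 2 starts a new row 2. The new tableau is [[1, 3, 5], [2]].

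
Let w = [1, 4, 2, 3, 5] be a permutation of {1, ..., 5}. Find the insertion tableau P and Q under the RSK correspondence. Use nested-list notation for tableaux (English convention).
Insert each entry of the permutation into P by Schensted row insertion, recording in Q the position of each new cell.

Insert 1: appended to row 1. P = [[1]].
Insert 4: appended to row 1. P = [[1, 4]].
Insert 2: 2 bumps 4 from row 1; 4 starts row 2. P = [[1, 2], [4]].
Insert 3: appended to row 1. P = [[1, 2, 3], [4]].
Insert 5: appended to row 1. P = [[1, 2, 3, 5], [4]].

So P = [[1, 2, 3, 5], [4]], Q = [[1, 2, 4, 5], [3]].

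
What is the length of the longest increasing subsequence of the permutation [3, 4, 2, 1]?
2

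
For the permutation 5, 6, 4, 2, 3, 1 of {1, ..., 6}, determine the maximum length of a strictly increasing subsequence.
2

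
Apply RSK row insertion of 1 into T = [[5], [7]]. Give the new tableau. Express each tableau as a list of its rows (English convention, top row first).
In row 1, 1 replaces 5 (the leftmost entry greater than 1); 5 is bumped to row 2. In row 2, 5 replaces 7 (the leftmost entry greater than 5); 7 is bumped to row 3. 7 starts a new row 3. The new tableau is [[1], [5], [7]].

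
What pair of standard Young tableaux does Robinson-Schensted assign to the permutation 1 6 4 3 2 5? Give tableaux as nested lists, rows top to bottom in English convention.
Insert each entry of the permutation into P by Schensted row insertion, recording in Q the position of each new cell.

Insert 1: appended to row 1. P = [[1]].
Insert 6: appended to row 1. P = [[1, 6]].
Insert 4: 4 bumps 6 from row 1; 6 starts row 2. P = [[1, 4], [6]].
Insert 3: 3 bumps 4 from row 1; 4 bumps 6 from row 2; 6 starts row 3. P = [[1, 3], [4], [6]].
Insert 2: 2 bumps 3 from row 1; 3 bumps 4 from row 2; 4 bumps 6 from row 3; 6 starts row 4. P = [[1, 2], [3], [4], [6]].
Insert 5: appended to row 1. P = [[1, 2, 5], [3], [4], [6]].

So P = [[1, 2, 5], [3], [4], [6]], Q = [[1, 2, 6], [3], [4], [5]].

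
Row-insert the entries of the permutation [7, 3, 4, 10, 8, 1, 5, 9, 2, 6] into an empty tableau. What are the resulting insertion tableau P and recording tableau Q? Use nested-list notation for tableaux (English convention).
Insert each entry of the permutation into P by Schensted row insertion, recording in Q the position of each new cell.

Insert 7: appended to row 1. P = [[7]], Q = [[1]].
Insert 3: 3 bumps 7 from row 1; 7 starts row 2. P = [[3], [7]], Q = [[1], [2]].
Insert 4: appended to row 1. P = [[3, 4], [7]], Q = [[1, 3], [2]].
Insert 10: appended to row 1. P = [[3, 4, 10], [7]], Q = [[1, 3, 4], [2]].
Insert 8: 8 bumps 10 from row 1; 10 appends to row 2. P = [[3, 4, 8], [7, 10]], Q = [[1, 3, 4], [2, 5]].
Insert 1: 1 bumps 3 from row 1; 3 bumps 7 from row 2; 7 starts row 3. P = [[1, 4, 8], [3, 10], [7]], Q = [[1, 3, 4], [2, 5], [6]].
Insert 5: 5 bumps 8 from row 1; 8 bumps 10 from row 2; 10 appends to row 3. P = [[1, 4, 5], [3, 8], [7, 10]], Q = [[1, 3, 4], [2, 5], [6, 7]].
Insert 9: appended to row 1. P = [[1, 4, 5, 9], [3, 8], [7, 10]], Q = [[1, 3, 4, 8], [2, 5], [6, 7]].
Insert 2: 2 bumps 4 from row 1; 4 bumps 8 from row 2; 8 bumps 10 from row 3; 10 starts row 4. P = [[1, 2, 5, 9], [3, 4], [7, 8], [10]], Q = [[1, 3, 4, 8], [2, 5], [6, 7], [9]].
Insert 6: 6 bumps 9 from row 1; 9 appends to row 2. P = [[1, 2, 5, 6], [3, 4, 9], [7, 8], [10]], Q = [[1, 3, 4, 8], [2, 5, 10], [6, 7], [9]].

So P = [[1, 2, 5, 6], [3, 4, 9], [7, 8], [10]], Q = [[1, 3, 4, 8], [2, 5, 10], [6, 7], [9]].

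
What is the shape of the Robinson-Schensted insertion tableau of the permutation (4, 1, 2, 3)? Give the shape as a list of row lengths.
[3, 1]

Row-insert each entry into an empty tableau.

After inserting 4: P = [[4]].
After inserting 1: P = [[1], [4]].
After inserting 2: P = [[1, 2], [4]].
After inserting 3: P = [[1, 2, 3], [4]].

The final insertion tableau P = [[1, 2, 3], [4]] has shape [3, 1].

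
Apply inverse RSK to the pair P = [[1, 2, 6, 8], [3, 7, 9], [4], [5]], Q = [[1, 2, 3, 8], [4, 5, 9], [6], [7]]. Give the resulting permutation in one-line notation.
1 5 7 4 6 3 2 9 8

Reverse the RSK construction: for i from n down to 1, find the cell of Q containing i, remove the entry at that cell from P, and reverse-bump it up through P; the value ejected from row 1 is w(i).

Step i=9: Q has 9 at row 2, column 3; remove 9 from row 2 of P and reverse-bump: 9 enters row 1 and ejects 8. So w(9) = 8. P is now [[1, 2, 6, 9], [3, 7], [4], [5]].
Step i=8: Q has 8 at row 1, column 4; remove that cell from P, ejecting 9. So w(8) = 9. P is now [[1, 2, 6], [3, 7], [4], [5]].
Step i=7: Q has 7 at row 4, column 1; remove 5 from row 4 of P and reverse-bump: 5 enters row 3 and ejects 4; 4 enters row 2 and ejects 3; 3 enters row 1 and ejects 2. So w(7) = 2. P is now [[1, 3, 6], [4, 7], [5]].
Step i=6: Q has 6 at row 3, column 1; remove 5 from row 3 of P and reverse-bump: 5 enters row 2 and ejects 4; 4 enters row 1 and ejects 3. So w(6) = 3. P is now [[1, 4, 6], [5, 7]].
Step i=5: Q has 5 at row 2, column 2; remove 7 from row 2 of P and reverse-bump: 7 enters row 1 and ejects 6. So w(5) = 6. P is now [[1, 4, 7], [5]].
Step i=4: Q has 4 at row 2, column 1; remove 5 from row 2 of P and reverse-bump: 5 enters row 1 and ejects 4. So w(4) = 4. P is now [[1, 5, 7]].
Step i=3: Q has 3 at row 1, column 3; remove that cell from P, ejecting 7. So w(3) = 7. P is now [[1, 5]].
Step i=2: Q has 2 at row 1, column 2; remove that cell from P, ejecting 5. So w(2) = 5. P is now [[1]].
Step i=1: Q has 1 at row 1, column 1; remove that cell from P, ejecting 1. So w(1) = 1. P is now [].

So w = 1 5 7 4 6 3 2 9 8.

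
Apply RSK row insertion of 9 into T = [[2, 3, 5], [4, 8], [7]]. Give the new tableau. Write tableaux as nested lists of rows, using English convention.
9 is larger than every entry of row 1, so it is appended to row 1. The new tableau is [[2, 3, 5, 9], [4, 8], [7]].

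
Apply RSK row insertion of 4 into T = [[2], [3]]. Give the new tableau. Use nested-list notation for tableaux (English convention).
4 is larger than every entry of row 1, so it is appended to row 1. The new tableau is [[2, 4], [3]].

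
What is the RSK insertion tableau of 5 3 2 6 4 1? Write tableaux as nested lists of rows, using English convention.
P = [[1, 4], [2, 6], [3], [5]]

Insert 5: appended to row 1. P = [[5]].
Insert 3: 3 bumps 5 from row 1; 5 starts row 2. P = [[3], [5]].
Insert 2: 2 bumps 3 from row 1; 3 bumps 5 from row 2; 5 starts row 3. P = [[2], [3], [5]].
Insert 6: appended to row 1. P = [[2, 6], [3], [5]].
Insert 4: 4 bumps 6 from row 1; 6 appends to row 2. P = [[2, 4], [3, 6], [5]].
Insert 1: 1 bumps 2 from row 1; 2 bumps 3 from row 2; 3 bumps 5 from row 3; 5 starts row 4. P = [[1, 4], [2, 6], [3], [5]].

So P = [[1, 4], [2, 6], [3], [5]].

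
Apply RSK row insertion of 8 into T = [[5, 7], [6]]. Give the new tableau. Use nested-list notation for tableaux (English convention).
8 is larger than every entry of row 1, so it is appended to row 1. The new tableau is [[5, 7, 8], [6]].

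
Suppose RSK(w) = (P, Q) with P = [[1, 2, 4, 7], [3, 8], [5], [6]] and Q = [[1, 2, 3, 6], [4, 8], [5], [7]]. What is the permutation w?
Reverse the RSK construction: for i from n down to 1, find the cell of Q containing i, remove the entry at that cell from P, and reverse-bump it up through P; the value ejected from row 1 is w(i).

Step i=8: Q has 8 at row 2, column 2; remove 8 from row 2 of P and reverse-bump: 8 enters row 1 and ejects 7. So w(8) = 7. P is now [[1, 2, 4, 8], [3], [5], [6]].
Step i=7: Q has 7 at row 4, column 1; remove 6 from row 4 of P and reverse-bump: 6 enters row 3 and ejects 5; 5 enters row 2 and ejects 3; 3 enters row 1 and ejects 2. So w(7) = 2. P is now [[1, 3, 4, 8], [5], [6]].
Step i=6: Q has 6 at row 1, column 4; remove that cell from P, ejecting 8. So w(6) = 8. P is now [[1, 3, 4], [5], [6]].
Step i=5: Q has 5 at row 3, column 1; remove 6 from row 3 of P and reverse-bump: 6 enters row 2 and ejects 5; 5 enters row 1 and ejects 4. So w(5) = 4. P is now [[1, 3, 5], [6]].
Step i=4: Q has 4 at row 2, column 1; remove 6 from row 2 of P and reverse-bump: 6 enters row 1 and ejects 5. So w(4) = 5. P is now [[1, 3, 6]].
Step i=3: Q has 3 at row 1, column 3; remove that cell from P, ejecting 6. So w(3) = 6. P is now [[1, 3]].
Step i=2: Q has 2 at row 1, column 2; remove that cell from P, ejecting 3. So w(2) = 3. P is now [[1]].
Step i=1: Q has 1 at row 1, column 1; remove that cell from P, ejecting 1. So w(1) = 1. P is now [].

So w = 1 3 6 5 4 8 2 7.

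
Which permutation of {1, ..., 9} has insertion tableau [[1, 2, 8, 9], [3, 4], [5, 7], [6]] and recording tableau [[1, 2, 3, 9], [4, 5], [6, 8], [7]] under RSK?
Reverse the RSK construction: for i from n down to 1, find the cell of Q containing i, remove the entry at that cell from P, and reverse-bump it up through P; the value ejected from row 1 is w(i).

Step i=9: Q has 9 at row 1, column 4; remove that cell from P, ejecting 9. So w(9) = 9. P is now [[1, 2, 8], [3, 4], [5, 7], [6]].
Step i=8: Q has 8 at row 3, column 2; remove 7 from row 3 of P and reverse-bump: 7 enters row 2 and ejects 4; 4 enters row 1 and ejects 2. So w(8) = 2. P is now [[1, 4, 8], [3, 7], [5], [6]].
Step i=7: Q has 7 at row 4, column 1; remove 6 from row 4 of P and reverse-bump: 6 enters row 3 and ejects 5; 5 enters row 2 and ejects 3; 3 enters row 1 and ejects 1. So w(7) = 1. P is now [[3, 4, 8], [5, 7], [6]].
Step i=6: Q has 6 at row 3, column 1; remove 6 from row 3 of P and reverse-bump: 6 enters row 2 and ejects 5; 5 enters row 1 and ejects 4. So w(6) = 4. P is now [[3, 5, 8], [6, 7]].
Step i=5: Q has 5 at row 2, column 2; remove 7 from row 2 of P and reverse-bump: 7 enters row 1 and ejects 5. So w(5) = 5. P is now [[3, 7, 8], [6]].
Step i=4: Q has 4 at row 2, column 1; remove 6 from row 2 of P and reverse-bump: 6 enters row 1 and ejects 3. So w(4) = 3. P is now [[6, 7, 8]].
Step i=3: Q has 3 at row 1, column 3; remove that cell from P, ejecting 8. So w(3) = 8. P is now [[6, 7]].
Step i=2: Q has 2 at row 1, column 2; remove that cell from P, ejecting 7. So w(2) = 7. P is now [[6]].
Step i=1: Q has 1 at row 1, column 1; remove that cell from P, ejecting 6. So w(1) = 6. P is now [].

So w = 6 7 8 3 5 4 1 2 9.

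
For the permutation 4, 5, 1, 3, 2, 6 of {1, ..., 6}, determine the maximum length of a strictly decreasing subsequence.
3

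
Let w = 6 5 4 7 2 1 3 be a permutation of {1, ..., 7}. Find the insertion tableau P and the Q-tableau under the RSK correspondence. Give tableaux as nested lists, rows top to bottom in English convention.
P = [[1, 3], [2, 7], [4], [5], [6]], Q = [[1, 4], [2, 7], [3], [5], [6]]

Insert each entry of the permutation into P by Schensted row insertion, recording in Q the position of each new cell.

Insert 6: appended to row 1. P = [[6]], Q = [[1]].
Insert 5: 5 bumps 6 from row 1; 6 starts row 2. P = [[5], [6]], Q = [[1], [2]].
Insert 4: 4 bumps 5 from row 1; 5 bumps 6 from row 2; 6 starts row 3. P = [[4], [5], [6]], Q = [[1], [2], [3]].
Insert 7: appended to row 1. P = [[4, 7], [5], [6]], Q = [[1, 4], [2], [3]].
Insert 2: 2 bumps 4 from row 1; 4 bumps 5 from row 2; 5 bumps 6 from row 3; 6 starts row 4. P = [[2, 7], [4], [5], [6]], Q = [[1, 4], [2], [3], [5]].
Insert 1: 1 bumps 2 from row 1; 2 bumps 4 from row 2; 4 bumps 5 from row 3; 5 bumps 6 from row 4; 6 starts row 5. P = [[1, 7], [2], [4], [5], [6]], Q = [[1, 4], [2], [3], [5], [6]].
Insert 3: 3 bumps 7 from row 1; 7 appends to row 2. P = [[1, 3], [2, 7], [4], [5], [6]], Q = [[1, 4], [2, 7], [3], [5], [6]].

So P = [[1, 3], [2, 7], [4], [5], [6]], Q = [[1, 4], [2, 7], [3], [5], [6]].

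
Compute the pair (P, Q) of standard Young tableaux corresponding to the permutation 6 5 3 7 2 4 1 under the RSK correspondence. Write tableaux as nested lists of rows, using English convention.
Insert each entry of the permutation into P by Schensted row insertion, recording in Q the position of each new cell.

Insert 6: appended to row 1. P = [[6]], Q = [[1]].
Insert 5: 5 bumps 6 from row 1; 6 starts row 2. P = [[5], [6]], Q = [[1], [2]].
Insert 3: 3 bumps 5 from row 1; 5 bumps 6 from row 2; 6 starts row 3. P = [[3], [5], [6]], Q = [[1], [2], [3]].
Insert 7: appended to row 1. P = [[3, 7], [5], [6]], Q = [[1, 4], [2], [3]].
Insert 2: 2 bumps 3 from row 1; 3 bumps 5 from row 2; 5 bumps 6 from row 3; 6 starts row 4. P = [[2, 7], [3], [5], [6]], Q = [[1, 4], [2], [3], [5]].
Insert 4: 4 bumps 7 from row 1; 7 appends to row 2. P = [[2, 4], [3, 7], [5], [6]], Q = [[1, 4], [2, 6], [3], [5]].
Insert 1: 1 bumps 2 from row 1; 2 bumps 3 from row 2; 3 bumps 5 from row 3; 5 bumps 6 from row 4; 6 starts row 5. P = [[1, 4], [2, 7], [3], [5], [6]], Q = [[1, 4], [2, 6], [3], [5], [7]].

So P = [[1, 4], [2, 7], [3], [5], [6]], Q = [[1, 4], [2, 6], [3], [5], [7]].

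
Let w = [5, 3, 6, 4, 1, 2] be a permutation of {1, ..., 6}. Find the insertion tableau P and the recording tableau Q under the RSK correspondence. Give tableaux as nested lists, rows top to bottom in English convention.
P = [[1, 2], [3, 4], [5, 6]], Q = [[1, 3], [2, 4], [5, 6]]

Insert each entry of the permutation into P by Schensted row insertion, recording in Q the position of each new cell.

Insert 5: appended to row 1. P = [[5]].
Insert 3: 3 bumps 5 from row 1; 5 starts row 2. P = [[3], [5]].
Insert 6: appended to row 1. P = [[3, 6], [5]].
Insert 4: 4 bumps 6 from row 1; 6 appends to row 2. P = [[3, 4], [5, 6]].
Insert 1: 1 bumps 3 from row 1; 3 bumps 5 from row 2; 5 starts row 3. P = [[1, 4], [3, 6], [5]].
Insert 2: 2 bumps 4 from row 1; 4 bumps 6 from row 2; 6 appends to row 3. P = [[1, 2], [3, 4], [5, 6]].

So P = [[1, 2], [3, 4], [5, 6]], Q = [[1, 3], [2, 4], [5, 6]].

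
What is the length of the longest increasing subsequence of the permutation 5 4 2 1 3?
2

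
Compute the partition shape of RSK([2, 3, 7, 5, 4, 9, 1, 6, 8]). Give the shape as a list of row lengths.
[5, 2, 1, 1]

Row-insert each entry into an empty tableau.

After inserting 2: P = [[2]].
After inserting 3: P = [[2, 3]].
After inserting 7: P = [[2, 3, 7]].
After inserting 5: P = [[2, 3, 5], [7]].
After inserting 4: P = [[2, 3, 4], [5], [7]].
After inserting 9: P = [[2, 3, 4, 9], [5], [7]].
After inserting 1: P = [[1, 3, 4, 9], [2], [5], [7]].
After inserting 6: P = [[1, 3, 4, 6], [2, 9], [5], [7]].
After inserting 8: P = [[1, 3, 4, 6, 8], [2, 9], [5], [7]].

The final insertion tableau P = [[1, 3, 4, 6, 8], [2, 9], [5], [7]] has shape [5, 2, 1, 1].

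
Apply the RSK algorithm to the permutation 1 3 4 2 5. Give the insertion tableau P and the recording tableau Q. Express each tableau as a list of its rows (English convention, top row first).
Insert each entry of the permutation into P by Schensted row insertion, recording in Q the position of each new cell.

Insert 1: appended to row 1. P = [[1]].
Insert 3: appended to row 1. P = [[1, 3]].
Insert 4: appended to row 1. P = [[1, 3, 4]].
Insert 2: 2 bumps 3 from row 1; 3 starts row 2. P = [[1, 2, 4], [3]].
Insert 5: appended to row 1. P = [[1, 2, 4, 5], [3]].

So P = [[1, 2, 4, 5], [3]], Q = [[1, 2, 3, 5], [4]].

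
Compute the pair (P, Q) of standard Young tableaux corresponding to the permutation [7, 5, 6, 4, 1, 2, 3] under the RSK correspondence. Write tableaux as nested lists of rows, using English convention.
P = [[1, 2, 3], [4, 6], [5], [7]], Q = [[1, 3, 7], [2, 6], [4], [5]]

Insert each entry of the permutation into P by Schensted row insertion, recording in Q the position of each new cell.

Insert 7: appended to row 1. P = [[7]].
Insert 5: 5 bumps 7 from row 1; 7 starts row 2. P = [[5], [7]].
Insert 6: appended to row 1. P = [[5, 6], [7]].
Insert 4: 4 bumps 5 from row 1; 5 bumps 7 from row 2; 7 starts row 3. P = [[4, 6], [5], [7]].
Insert 1: 1 bumps 4 from row 1; 4 bumps 5 from row 2; 5 bumps 7 from row 3; 7 starts row 4. P = [[1, 6], [4], [5], [7]].
Insert 2: 2 bumps 6 from row 1; 6 appends to row 2. P = [[1, 2], [4, 6], [5], [7]].
Insert 3: appended to row 1. P = [[1, 2, 3], [4, 6], [5], [7]].

So P = [[1, 2, 3], [4, 6], [5], [7]], Q = [[1, 3, 7], [2, 6], [4], [5]].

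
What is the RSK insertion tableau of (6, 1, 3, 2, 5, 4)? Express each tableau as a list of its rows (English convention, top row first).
Insert 6: appended to row 1. P = [[6]].
Insert 1: 1 bumps 6 from row 1; 6 starts row 2. P = [[1], [6]].
Insert 3: appended to row 1. P = [[1, 3], [6]].
Insert 2: 2 bumps 3 from row 1; 3 bumps 6 from row 2; 6 starts row 3. P = [[1, 2], [3], [6]].
Insert 5: appended to row 1. P = [[1, 2, 5], [3], [6]].
Insert 4: 4 bumps 5 from row 1; 5 appends to row 2. P = [[1, 2, 4], [3, 5], [6]].

So P = [[1, 2, 4], [3, 5], [6]].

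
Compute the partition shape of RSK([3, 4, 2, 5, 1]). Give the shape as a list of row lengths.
RSK row insertion gives P = [[1, 4, 5], [2], [3]], which has shape [3, 1, 1].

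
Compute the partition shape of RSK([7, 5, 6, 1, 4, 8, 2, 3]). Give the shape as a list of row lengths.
Row-insert each entry into an empty tableau.

After inserting 7: P = [[7]].
After inserting 5: P = [[5], [7]].
After inserting 6: P = [[5, 6], [7]].
After inserting 1: P = [[1, 6], [5], [7]].
After inserting 4: P = [[1, 4], [5, 6], [7]].
After inserting 8: P = [[1, 4, 8], [5, 6], [7]].
After inserting 2: P = [[1, 2, 8], [4, 6], [5], [7]].
After inserting 3: P = [[1, 2, 3], [4, 6, 8], [5], [7]].

The final insertion tableau P = [[1, 2, 3], [4, 6, 8], [5], [7]] has shape [3, 3, 1, 1].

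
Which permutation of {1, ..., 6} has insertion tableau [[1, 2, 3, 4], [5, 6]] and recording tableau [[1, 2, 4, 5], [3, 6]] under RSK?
Reverse the RSK construction: for i from n down to 1, find the cell of Q containing i, remove the entry at that cell from P, and reverse-bump it up through P; the value ejected from row 1 is w(i).

Step i=6: Q has 6 at row 2, column 2; remove 6 from row 2 of P and reverse-bump: 6 enters row 1 and ejects 4. So w(6) = 4. P is now [[1, 2, 3, 6], [5]].
Step i=5: Q has 5 at row 1, column 4; remove that cell from P, ejecting 6. So w(5) = 6. P is now [[1, 2, 3], [5]].
Step i=4: Q has 4 at row 1, column 3; remove that cell from P, ejecting 3. So w(4) = 3. P is now [[1, 2], [5]].
Step i=3: Q has 3 at row 2, column 1; remove 5 from row 2 of P and reverse-bump: 5 enters row 1 and ejects 2. So w(3) = 2. P is now [[1, 5]].
Step i=2: Q has 2 at row 1, column 2; remove that cell from P, ejecting 5. So w(2) = 5. P is now [[1]].
Step i=1: Q has 1 at row 1, column 1; remove that cell from P, ejecting 1. So w(1) = 1. P is now [].

So w = 1 5 2 3 6 4.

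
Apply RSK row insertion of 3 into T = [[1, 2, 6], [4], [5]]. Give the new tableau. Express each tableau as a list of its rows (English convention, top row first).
In row 1, 3 replaces 6 (the leftmost entry greater than 3); 6 is bumped to row 2. 6 is appended to row 2. The new tableau is [[1, 2, 3], [4, 6], [5]].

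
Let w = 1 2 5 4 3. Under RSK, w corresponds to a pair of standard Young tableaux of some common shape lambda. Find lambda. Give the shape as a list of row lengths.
Row-insert each entry into an empty tableau.

After inserting 1: P = [[1]].
After inserting 2: P = [[1, 2]].
After inserting 5: P = [[1, 2, 5]].
After inserting 4: P = [[1, 2, 4], [5]].
After inserting 3: P = [[1, 2, 3], [4], [5]].

The final insertion tableau P = [[1, 2, 3], [4], [5]] has shape [3, 1, 1].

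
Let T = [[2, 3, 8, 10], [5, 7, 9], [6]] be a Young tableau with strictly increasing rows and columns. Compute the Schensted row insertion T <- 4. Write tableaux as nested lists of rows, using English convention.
In row 1, 4 replaces 8 (the leftmost entry greater than 4); 8 is bumped to row 2. In row 2, 8 replaces 9 (the leftmost entry greater than 8); 9 is bumped to row 3. 9 is appended to row 3. The new tableau is [[2, 3, 4, 10], [5, 7, 8], [6, 9]].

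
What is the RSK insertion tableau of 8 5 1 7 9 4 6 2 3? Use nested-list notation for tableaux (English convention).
P = [[1, 2, 3], [4, 6, 9], [5, 7], [8]]

Insert 8: appended to row 1. P = [[8]].
Insert 5: 5 bumps 8 from row 1; 8 starts row 2. P = [[5], [8]].
Insert 1: 1 bumps 5 from row 1; 5 bumps 8 from row 2; 8 starts row 3. P = [[1], [5], [8]].
Insert 7: appended to row 1. P = [[1, 7], [5], [8]].
Insert 9: appended to row 1. P = [[1, 7, 9], [5], [8]].
Insert 4: 4 bumps 7 from row 1; 7 appends to row 2. P = [[1, 4, 9], [5, 7], [8]].
Insert 6: 6 bumps 9 from row 1; 9 appends to row 2. P = [[1, 4, 6], [5, 7, 9], [8]].
Insert 2: 2 bumps 4 from row 1; 4 bumps 5 from row 2; 5 bumps 8 from row 3; 8 starts row 4. P = [[1, 2, 6], [4, 7, 9], [5], [8]].
Insert 3: 3 bumps 6 from row 1; 6 bumps 7 from row 2; 7 appends to row 3. P = [[1, 2, 3], [4, 6, 9], [5, 7], [8]].

So P = [[1, 2, 3], [4, 6, 9], [5, 7], [8]].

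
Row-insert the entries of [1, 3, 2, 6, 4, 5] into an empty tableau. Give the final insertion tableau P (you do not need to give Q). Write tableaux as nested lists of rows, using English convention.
P = [[1, 2, 4, 5], [3, 6]]

Insert 1: appended to row 1. P = [[1]].
Insert 3: appended to row 1. P = [[1, 3]].
Insert 2: 2 bumps 3 from row 1; 3 starts row 2. P = [[1, 2], [3]].
Insert 6: appended to row 1. P = [[1, 2, 6], [3]].
Insert 4: 4 bumps 6 from row 1; 6 appends to row 2. P = [[1, 2, 4], [3, 6]].
Insert 5: appended to row 1. P = [[1, 2, 4, 5], [3, 6]].

So P = [[1, 2, 4, 5], [3, 6]].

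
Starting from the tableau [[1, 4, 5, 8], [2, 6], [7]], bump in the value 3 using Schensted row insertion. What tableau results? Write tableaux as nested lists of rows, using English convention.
[[1, 3, 5, 8], [2, 4], [6], [7]]

In row 1, 3 replaces 4 (the leftmost entry greater than 3); 4 is bumped to row 2. In row 2, 4 replaces 6 (the leftmost entry greater than 4); 6 is bumped to row 3. In row 3, 6 replaces 7 (the leftmost entry greater than 6); 7 is bumped to row 4. 7 starts a new row 4. The new tableau is [[1, 3, 5, 8], [2, 4], [6], [7]].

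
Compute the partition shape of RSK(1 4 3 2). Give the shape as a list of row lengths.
Row-insert each entry into an empty tableau.

After inserting 1: P = [[1]].
After inserting 4: P = [[1, 4]].
After inserting 3: P = [[1, 3], [4]].
After inserting 2: P = [[1, 2], [3], [4]].

The final insertion tableau P = [[1, 2], [3], [4]] has shape [2, 1, 1].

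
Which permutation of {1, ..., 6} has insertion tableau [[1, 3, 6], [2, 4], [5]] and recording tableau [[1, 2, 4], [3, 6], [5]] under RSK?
Reverse the RSK construction: for i from n down to 1, find the cell of Q containing i, remove the entry at that cell from P, and reverse-bump it up through P; the value ejected from row 1 is w(i).

Step i=6: Q has 6 at row 2, column 2; remove 4 from row 2 of P and reverse-bump: 4 enters row 1 and ejects 3. So w(6) = 3. P is now [[1, 4, 6], [2], [5]].
Step i=5: Q has 5 at row 3, column 1; remove 5 from row 3 of P and reverse-bump: 5 enters row 2 and ejects 2; 2 enters row 1 and ejects 1. So w(5) = 1. P is now [[2, 4, 6], [5]].
Step i=4: Q has 4 at row 1, column 3; remove that cell from P, ejecting 6. So w(4) = 6. P is now [[2, 4], [5]].
Step i=3: Q has 3 at row 2, column 1; remove 5 from row 2 of P and reverse-bump: 5 enters row 1 and ejects 4. So w(3) = 4. P is now [[2, 5]].
Step i=2: Q has 2 at row 1, column 2; remove that cell from P, ejecting 5. So w(2) = 5. P is now [[2]].
Step i=1: Q has 1 at row 1, column 1; remove that cell from P, ejecting 2. So w(1) = 2. P is now [].

So w = 2 5 4 6 1 3.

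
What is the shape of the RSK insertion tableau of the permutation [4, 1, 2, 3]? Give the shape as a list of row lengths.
Row-insert each entry into an empty tableau.

After inserting 4: P = [[4]].
After inserting 1: P = [[1], [4]].
After inserting 2: P = [[1, 2], [4]].
After inserting 3: P = [[1, 2, 3], [4]].

The final insertion tableau P = [[1, 2, 3], [4]] has shape [3, 1].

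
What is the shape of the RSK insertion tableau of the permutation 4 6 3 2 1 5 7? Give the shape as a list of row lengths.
[3, 2, 1, 1]

Row-insert each entry into an empty tableau.

After inserting 4: P = [[4]].
After inserting 6: P = [[4, 6]].
After inserting 3: P = [[3, 6], [4]].
After inserting 2: P = [[2, 6], [3], [4]].
After inserting 1: P = [[1, 6], [2], [3], [4]].
After inserting 5: P = [[1, 5], [2, 6], [3], [4]].
After inserting 7: P = [[1, 5, 7], [2, 6], [3], [4]].

The final insertion tableau P = [[1, 5, 7], [2, 6], [3], [4]] has shape [3, 2, 1, 1].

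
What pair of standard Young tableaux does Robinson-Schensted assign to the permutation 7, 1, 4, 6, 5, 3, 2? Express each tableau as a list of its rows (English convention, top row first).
Insert each entry of the permutation into P by Schensted row insertion, recording in Q the position of each new cell.

Insert 7: appended to row 1. P = [[7]].
Insert 1: 1 bumps 7 from row 1; 7 starts row 2. P = [[1], [7]].
Insert 4: appended to row 1. P = [[1, 4], [7]].
Insert 6: appended to row 1. P = [[1, 4, 6], [7]].
Insert 5: 5 bumps 6 from row 1; 6 bumps 7 from row 2; 7 starts row 3. P = [[1, 4, 5], [6], [7]].
Insert 3: 3 bumps 4 from row 1; 4 bumps 6 from row 2; 6 bumps 7 from row 3; 7 starts row 4. P = [[1, 3, 5], [4], [6], [7]].
Insert 2: 2 bumps 3 from row 1; 3 bumps 4 from row 2; 4 bumps 6 from row 3; 6 bumps 7 from row 4; 7 starts row 5. P = [[1, 2, 5], [3], [4], [6], [7]].

So P = [[1, 2, 5], [3], [4], [6], [7]], Q = [[1, 3, 4], [2], [5], [6], [7]].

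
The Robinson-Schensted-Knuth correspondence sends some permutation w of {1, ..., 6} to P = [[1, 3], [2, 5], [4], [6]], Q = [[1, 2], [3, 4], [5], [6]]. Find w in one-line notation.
4 6 2 5 3 1

Reverse the RSK construction: for i from n down to 1, find the cell of Q containing i, remove the entry at that cell from P, and reverse-bump it up through P; the value ejected from row 1 is w(i).

Step i=6: Q has 6 at row 4, column 1; remove 6 from row 4 of P and reverse-bump: 6 enters row 3 and ejects 4; 4 enters row 2 and ejects 2; 2 enters row 1 and ejects 1. So w(6) = 1. P is now [[2, 3], [4, 5], [6]].
Step i=5: Q has 5 at row 3, column 1; remove 6 from row 3 of P and reverse-bump: 6 enters row 2 and ejects 5; 5 enters row 1 and ejects 3. So w(5) = 3. P is now [[2, 5], [4, 6]].
Step i=4: Q has 4 at row 2, column 2; remove 6 from row 2 of P and reverse-bump: 6 enters row 1 and ejects 5. So w(4) = 5. P is now [[2, 6], [4]].
Step i=3: Q has 3 at row 2, column 1; remove 4 from row 2 of P and reverse-bump: 4 enters row 1 and ejects 2. So w(3) = 2. P is now [[4, 6]].
Step i=2: Q has 2 at row 1, column 2; remove that cell from P, ejecting 6. So w(2) = 6. P is now [[4]].
Step i=1: Q has 1 at row 1, column 1; remove that cell from P, ejecting 4. So w(1) = 4. P is now [].

So w = 4 6 2 5 3 1.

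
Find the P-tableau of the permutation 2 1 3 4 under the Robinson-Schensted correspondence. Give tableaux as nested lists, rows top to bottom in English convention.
After inserting 2: P = [[2]].
After inserting 1: P = [[1], [2]].
After inserting 3: P = [[1, 3], [2]].
After inserting 4: P = [[1, 3, 4], [2]].

So P = [[1, 3, 4], [2]].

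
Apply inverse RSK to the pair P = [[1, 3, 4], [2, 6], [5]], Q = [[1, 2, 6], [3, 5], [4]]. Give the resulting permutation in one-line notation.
5 6 2 1 3 4

Reverse the RSK construction: for i from n down to 1, find the cell of Q containing i, remove the entry at that cell from P, and reverse-bump it up through P; the value ejected from row 1 is w(i).

Step i=6: Q has 6 at row 1, column 3; remove that cell from P, ejecting 4. So w(6) = 4. P is now [[1, 3], [2, 6], [5]].
Step i=5: Q has 5 at row 2, column 2; remove 6 from row 2 of P and reverse-bump: 6 enters row 1 and ejects 3. So w(5) = 3. P is now [[1, 6], [2], [5]].
Step i=4: Q has 4 at row 3, column 1; remove 5 from row 3 of P and reverse-bump: 5 enters row 2 and ejects 2; 2 enters row 1 and ejects 1. So w(4) = 1. P is now [[2, 6], [5]].
Step i=3: Q has 3 at row 2, column 1; remove 5 from row 2 of P and reverse-bump: 5 enters row 1 and ejects 2. So w(3) = 2. P is now [[5, 6]].
Step i=2: Q has 2 at row 1, column 2; remove that cell from P, ejecting 6. So w(2) = 6. P is now [[5]].
Step i=1: Q has 1 at row 1, column 1; remove that cell from P, ejecting 5. So w(1) = 5. P is now [].

So w = 5 6 2 1 3 4.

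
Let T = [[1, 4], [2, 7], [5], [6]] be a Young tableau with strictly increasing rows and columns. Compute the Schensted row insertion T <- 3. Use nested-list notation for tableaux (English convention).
In row 1, 3 replaces 4 (the leftmost entry greater than 3); 4 is bumped to row 2. In row 2, 4 replaces 7 (the leftmost entry greater than 4); 7 is bumped to row 3. 7 is appended to row 3. The new tableau is [[1, 3], [2, 4], [5, 7], [6]].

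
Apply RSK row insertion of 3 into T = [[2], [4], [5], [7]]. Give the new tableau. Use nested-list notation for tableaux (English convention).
[[2, 3], [4], [5], [7]]

3 is larger than every entry of row 1, so it is appended to row 1. The new tableau is [[2, 3], [4], [5], [7]].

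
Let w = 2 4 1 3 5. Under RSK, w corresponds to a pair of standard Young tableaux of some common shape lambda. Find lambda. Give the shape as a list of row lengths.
[3, 2]

Row-insert each entry into an empty tableau.

After inserting 2: P = [[2]].
After inserting 4: P = [[2, 4]].
After inserting 1: P = [[1, 4], [2]].
After inserting 3: P = [[1, 3], [2, 4]].
After inserting 5: P = [[1, 3, 5], [2, 4]].

The final insertion tableau P = [[1, 3, 5], [2, 4]] has shape [3, 2].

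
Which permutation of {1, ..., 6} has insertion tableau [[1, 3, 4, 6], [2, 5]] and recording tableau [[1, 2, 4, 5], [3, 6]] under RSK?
2 3 1 5 6 4

Reverse RSK: for i = n, n-1, ..., 1, locate i in Q, remove the corresponding corner cell from P, and reverse-bump its entry up through P; the value ejected from row 1 is w(i).

So w = 2 3 1 5 6 4.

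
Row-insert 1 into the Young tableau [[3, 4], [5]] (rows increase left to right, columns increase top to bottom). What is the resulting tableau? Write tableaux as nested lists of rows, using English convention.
[[1, 4], [3], [5]]

In row 1, 1 replaces 3 (the leftmost entry greater than 1); 3 is bumped to row 2. In row 2, 3 replaces 5 (the leftmost entry greater than 3); 5 is bumped to row 3. 5 starts a new row 3. The new tableau is [[1, 4], [3], [5]].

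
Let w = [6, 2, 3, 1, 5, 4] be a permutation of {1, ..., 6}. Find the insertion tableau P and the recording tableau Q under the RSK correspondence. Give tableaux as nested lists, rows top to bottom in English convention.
Insert each entry of the permutation into P by Schensted row insertion, recording in Q the position of each new cell.

After inserting 6: P = [[6]].
After inserting 2: P = [[2], [6]].
After inserting 3: P = [[2, 3], [6]].
After inserting 1: P = [[1, 3], [2], [6]].
After inserting 5: P = [[1, 3, 5], [2], [6]].
After inserting 4: P = [[1, 3, 4], [2, 5], [6]].

So P = [[1, 3, 4], [2, 5], [6]], Q = [[1, 3, 5], [2, 6], [4]].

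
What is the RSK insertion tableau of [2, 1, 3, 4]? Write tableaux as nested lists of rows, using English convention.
P = [[1, 3, 4], [2]]

Insert 2: appended to row 1. P = [[2]].
Insert 1: 1 bumps 2 from row 1; 2 starts row 2. P = [[1], [2]].
Insert 3: appended to row 1. P = [[1, 3], [2]].
Insert 4: appended to row 1. P = [[1, 3, 4], [2]].

So P = [[1, 3, 4], [2]].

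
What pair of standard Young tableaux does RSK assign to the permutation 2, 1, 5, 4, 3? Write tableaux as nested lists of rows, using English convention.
Insert each entry of the permutation into P by Schensted row insertion, recording in Q the position of each new cell.

After inserting 2: P = [[2]].
After inserting 1: P = [[1], [2]].
After inserting 5: P = [[1, 5], [2]].
After inserting 4: P = [[1, 4], [2, 5]].
After inserting 3: P = [[1, 3], [2, 4], [5]].

So P = [[1, 3], [2, 4], [5]], Q = [[1, 3], [2, 4], [5]].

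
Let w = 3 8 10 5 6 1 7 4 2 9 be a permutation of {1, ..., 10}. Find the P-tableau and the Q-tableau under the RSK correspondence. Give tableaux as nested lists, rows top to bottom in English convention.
P = [[1, 2, 6, 7, 9], [3, 4], [5, 10], [8]], Q = [[1, 2, 3, 7, 10], [4, 5], [6, 8], [9]]

Insert each entry of the permutation into P by Schensted row insertion, recording in Q the position of each new cell.

Insert 3: appended to row 1. P = [[3]].
Insert 8: appended to row 1. P = [[3, 8]].
Insert 10: appended to row 1. P = [[3, 8, 10]].
Insert 5: 5 bumps 8 from row 1; 8 starts row 2. P = [[3, 5, 10], [8]].
Insert 6: 6 bumps 10 from row 1; 10 appends to row 2. P = [[3, 5, 6], [8, 10]].
Insert 1: 1 bumps 3 from row 1; 3 bumps 8 from row 2; 8 starts row 3. P = [[1, 5, 6], [3, 10], [8]].
Insert 7: appended to row 1. P = [[1, 5, 6, 7], [3, 10], [8]].
Insert 4: 4 bumps 5 from row 1; 5 bumps 10 from row 2; 10 appends to row 3. P = [[1, 4, 6, 7], [3, 5], [8, 10]].
Insert 2: 2 bumps 4 from row 1; 4 bumps 5 from row 2; 5 bumps 8 from row 3; 8 starts row 4. P = [[1, 2, 6, 7], [3, 4], [5, 10], [8]].
Insert 9: appended to row 1. P = [[1, 2, 6, 7, 9], [3, 4], [5, 10], [8]].

So P = [[1, 2, 6, 7, 9], [3, 4], [5, 10], [8]], Q = [[1, 2, 3, 7, 10], [4, 5], [6, 8], [9]].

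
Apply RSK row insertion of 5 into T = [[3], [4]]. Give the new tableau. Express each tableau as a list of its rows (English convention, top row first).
[[3, 5], [4]]

5 is larger than every entry of row 1, so it is appended to row 1. The new tableau is [[3, 5], [4]].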